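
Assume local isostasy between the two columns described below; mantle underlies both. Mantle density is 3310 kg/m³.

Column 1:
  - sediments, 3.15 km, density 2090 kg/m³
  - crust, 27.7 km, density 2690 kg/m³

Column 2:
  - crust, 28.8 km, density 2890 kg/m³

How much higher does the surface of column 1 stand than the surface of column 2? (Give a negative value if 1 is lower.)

2.7 km

For any compensation level in the mantle, the mantle terms cancel and isostasy reduces to e = (Σt_1 − Σt_2) − (Σ(ρt)_1 − Σ(ρt)_2) / ρ_m.
Σt_1 = 30.85 km; Σt_2 = 28.8 km; Σ(ρt)_1 = 81096.5; Σ(ρt)_2 = 83232 (in km·kg/m³).
e = (30.85 − 28.8) − (81096.5 − 83232) / 3310 = 2.7 km.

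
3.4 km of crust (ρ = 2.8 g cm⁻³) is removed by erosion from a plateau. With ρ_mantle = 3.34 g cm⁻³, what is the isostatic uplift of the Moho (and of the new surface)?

Unloading: uplift u = e ρ_c/ρ_m = 3.4 km × 2.8/3.34 = 2.85 km.

2.85 km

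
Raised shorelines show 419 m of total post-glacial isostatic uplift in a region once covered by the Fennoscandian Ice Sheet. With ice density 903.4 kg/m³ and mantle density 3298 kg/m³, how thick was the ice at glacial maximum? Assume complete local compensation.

1530 m

u = t ρ_ice/ρ_m → t = u ρ_m/ρ_ice = 419 m × 3298/903.4 = 1530 m.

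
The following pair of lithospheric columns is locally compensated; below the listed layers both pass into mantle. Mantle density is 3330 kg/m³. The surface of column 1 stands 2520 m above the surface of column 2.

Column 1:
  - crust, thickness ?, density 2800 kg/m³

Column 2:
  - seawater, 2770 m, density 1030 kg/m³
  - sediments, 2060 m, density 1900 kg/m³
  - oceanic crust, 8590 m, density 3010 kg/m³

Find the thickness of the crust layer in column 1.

38600 m

Take the compensation level at the base of the deeper column (depth z_c below the surface of column 1) and equate Σ ρ_i t_i down to z_c; mantle fills any gap and the z_c terms cancel.
Column 1: x×2800 + (z_c − 0 − x)×3330
Column 2: 2520×0 + 2770×1030 + 2060×1900 + 8590×3010 + (z_c − 2520 − 13420)×3330
The z_c×3330 term appears on both sides and cancels. Collect the known terms of each column as K = Σ(ρt)_known − 3330 × (depth of known layers): K_1 = 0 − 3330×0 = 0; K_2 = 32623000 − 3330×(2520 + 13420) = −20457200.
Balance: K_1 − x×(3330 − 2800) = K_2, so x = (K_1 − K_2)/(3330 − 2800) = 20457200/530 = 38600 m.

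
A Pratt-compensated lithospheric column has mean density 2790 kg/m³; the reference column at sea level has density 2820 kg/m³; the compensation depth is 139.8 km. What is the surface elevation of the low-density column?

1.5 km

ρ_ref D = ρ (D + h) → h = D (ρ_ref − ρ)/ρ.
h = 139.8 km × (2820 − 2790)/2790 = 1.5 km.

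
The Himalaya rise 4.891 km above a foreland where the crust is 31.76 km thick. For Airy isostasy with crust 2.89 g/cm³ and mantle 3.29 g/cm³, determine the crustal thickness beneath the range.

72 km

Root depth r = h ρ_c / (ρ_m − ρ_c) = 4.891 km × 2.89 / 0.4 = 35.34 km.
Total thickness = T + h + r = 31.76 km + 4.891 km + 35.34 km = 72 km.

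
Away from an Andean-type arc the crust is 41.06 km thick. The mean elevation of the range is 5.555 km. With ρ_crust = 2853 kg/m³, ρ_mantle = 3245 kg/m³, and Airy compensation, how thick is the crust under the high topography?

87 km

Root depth r = h ρ_c / (ρ_m − ρ_c) = 5.555 km × 2853 / 392 = 40.43 km.
Total thickness = T + h + r = 41.06 km + 5.555 km + 40.43 km = 87 km.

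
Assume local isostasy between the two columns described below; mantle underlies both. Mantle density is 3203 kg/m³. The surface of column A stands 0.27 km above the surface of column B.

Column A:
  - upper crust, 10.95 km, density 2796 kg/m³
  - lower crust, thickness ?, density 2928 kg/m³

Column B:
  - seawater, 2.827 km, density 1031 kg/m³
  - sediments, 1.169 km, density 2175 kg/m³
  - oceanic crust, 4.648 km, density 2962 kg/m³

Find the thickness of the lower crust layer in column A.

Take the compensation level at the base of the deeper column (depth z_c below the surface of column A) and equate Σ ρ_i t_i down to z_c; mantle fills any gap and the z_c terms cancel.
Column A: 10.95×2796 + x×2928 + (z_c − 10.95 − x)×3203
Column B: 0.27×0 + 2.827×1031 + 1.169×2175 + 4.648×2962 + (z_c − 0.27 − 8.644)×3203
The z_c×3203 term appears on both sides and cancels. Collect the known terms of each column as K = Σ(ρt)_known − 3203 × (depth of known layers): K_A = 30616.2 − 3203×10.95 = −4456.65; K_B = 19224.588 − 3203×(0.27 + 8.644) = −9326.954.
Balance: K_A − x×(3203 − 2928) = K_B, so x = (K_A − K_B)/(3203 − 2928) = 4870.3/275 = 17.7 km.

17.7 km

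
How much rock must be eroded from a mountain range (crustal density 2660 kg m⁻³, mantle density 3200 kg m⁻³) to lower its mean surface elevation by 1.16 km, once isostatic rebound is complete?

6.87 km

Net drop Δ = e − u = e − e ρ_c/ρ_m = e (ρ_m − ρ_c)/ρ_m.
e = Δ ρ_m/(ρ_m − ρ_c) = 1.16 km × 3200/540 = 6.87 km.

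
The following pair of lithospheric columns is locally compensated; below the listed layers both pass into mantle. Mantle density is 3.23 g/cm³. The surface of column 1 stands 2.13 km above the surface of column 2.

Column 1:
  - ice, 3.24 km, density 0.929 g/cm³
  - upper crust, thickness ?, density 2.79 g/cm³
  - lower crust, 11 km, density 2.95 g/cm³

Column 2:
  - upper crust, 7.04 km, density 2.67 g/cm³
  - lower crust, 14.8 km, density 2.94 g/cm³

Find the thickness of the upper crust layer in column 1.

Take the compensation level at the base of the deeper column (depth z_c below the surface of column 1) and equate Σ ρ_i t_i down to z_c; mantle fills any gap and the z_c terms cancel.
Column 1: 3.24×0.929 + x×2.79 + 11×2.95 + (z_c − 14.24 − x)×3.23
Column 2: 2.13×0 + 7.04×2.67 + 14.8×2.94 + (z_c − 2.13 − 21.84)×3.23
The z_c×3.23 term appears on both sides and cancels. Collect the known terms of each column as K = Σ(ρt)_known − 3.23 × (depth of known layers): K_1 = 35.45996 − 3.23×14.24 = −10.53524; K_2 = 62.3088 − 3.23×(2.13 + 21.84) = −15.1143.
Balance: K_1 − x×(3.23 − 2.79) = K_2, so x = (K_1 − K_2)/(3.23 − 2.79) = 4.57906/0.44 = 10.4 km.

10.4 km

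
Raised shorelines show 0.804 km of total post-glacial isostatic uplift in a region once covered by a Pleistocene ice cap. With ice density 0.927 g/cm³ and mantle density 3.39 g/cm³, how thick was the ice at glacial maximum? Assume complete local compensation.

u = t ρ_ice/ρ_m → t = u ρ_m/ρ_ice = 0.804 km × 3.39/0.927 = 2.94 km.

2.94 km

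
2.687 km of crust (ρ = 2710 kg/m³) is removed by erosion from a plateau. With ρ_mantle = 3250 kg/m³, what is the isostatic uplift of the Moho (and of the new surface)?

2.24 km

Unloading: uplift u = e ρ_c/ρ_m = 2.687 km × 2710/3250 = 2.24 km.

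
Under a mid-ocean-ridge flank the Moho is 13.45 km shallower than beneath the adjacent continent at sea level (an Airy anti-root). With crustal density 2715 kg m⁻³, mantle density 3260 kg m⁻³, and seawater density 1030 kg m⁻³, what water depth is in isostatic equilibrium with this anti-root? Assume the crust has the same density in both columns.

4.35 km

Replacing a thickness d of crust by seawater at the top must be balanced by replacing crust with mantle at the base: d (ρ_c − ρ_w) = a (ρ_m − ρ_c).
d = a (ρ_m − ρ_c)/(ρ_c − ρ_w) = 13.45 km × 545/1685 = 4.35 km.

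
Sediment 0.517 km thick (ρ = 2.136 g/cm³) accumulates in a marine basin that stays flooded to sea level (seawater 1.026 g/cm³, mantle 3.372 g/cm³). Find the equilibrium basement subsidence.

0.245 km

Submarine loading: the sediment displaces seawater, and the subsidence is in turn flooded, so s (ρ_m − ρ_w) = t (ρ_sed − ρ_w).
s = 0.517 km × (2.136 − 1.026) / (3.372 − 1.026) = 0.245 km.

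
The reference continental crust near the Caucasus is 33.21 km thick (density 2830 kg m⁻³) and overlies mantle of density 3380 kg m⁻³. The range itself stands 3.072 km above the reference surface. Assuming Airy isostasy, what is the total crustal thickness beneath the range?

52.1 km

Root depth r = h ρ_c / (ρ_m − ρ_c) = 3.072 km × 2830 / 550 = 15.81 km.
Total thickness = T + h + r = 33.21 km + 3.072 km + 15.81 km = 52.1 km.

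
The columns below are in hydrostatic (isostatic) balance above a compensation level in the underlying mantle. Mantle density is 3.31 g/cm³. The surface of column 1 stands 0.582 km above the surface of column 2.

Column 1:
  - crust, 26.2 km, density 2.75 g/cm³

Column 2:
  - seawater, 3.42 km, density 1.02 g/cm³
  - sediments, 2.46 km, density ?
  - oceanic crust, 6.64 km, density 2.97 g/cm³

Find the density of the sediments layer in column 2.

2.23 g/cm³

Take the compensation level at the base of the deeper column (depth z_c below the surface of column 1) and equate Σ ρ_i t_i down to z_c; mantle fills any gap and the z_c terms cancel.
Column 1: 26.2×2.75 + (z_c − 26.2)×3.31
Column 2: 0.582×0 + 3.42×1.02 + 2.46×ρ + 6.64×2.97 + (z_c − 0.582 − 12.52)×3.31
The z_c×3.31 term appears on both sides and cancels. Collect the known terms of each column as K = Σ(ρt)_known − 3.31 × (depth of known layers): K_1 = 72.05 − 3.31×26.2 = −14.672; K_2 = 23.2092 − 3.31×(0.582 + 12.52) = −20.15842.
Balance: K_1 = K_2 + 2.46×ρ, so ρ = (K_1 − K_2)/2.46 = 5.48642/2.46 = 2.23 g/cm³.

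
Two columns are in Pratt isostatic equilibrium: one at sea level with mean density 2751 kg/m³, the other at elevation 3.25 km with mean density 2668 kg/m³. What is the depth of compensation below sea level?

ρ_ref D = ρ (D + h) → D (ρ_ref − ρ) = ρ h.
D = ρ h/(ρ_ref − ρ) = 2668 × 3.25 km/(2751 − 2668) = 104 km.

104 km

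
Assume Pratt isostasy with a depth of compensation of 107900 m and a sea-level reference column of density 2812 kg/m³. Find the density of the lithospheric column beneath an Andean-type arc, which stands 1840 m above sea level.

2760 kg/m³

Pratt balance: ρ_ref D = ρ (D + h).
ρ = ρ_ref D/(D + h) = 2812 × 107900 m/(107900 m + 1840 m) = 2760 kg/m³.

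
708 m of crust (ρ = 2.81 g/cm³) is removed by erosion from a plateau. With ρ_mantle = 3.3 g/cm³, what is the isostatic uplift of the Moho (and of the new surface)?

Unloading: uplift u = e ρ_c/ρ_m = 708 m × 2.81/3.3 = 603 m.

603 m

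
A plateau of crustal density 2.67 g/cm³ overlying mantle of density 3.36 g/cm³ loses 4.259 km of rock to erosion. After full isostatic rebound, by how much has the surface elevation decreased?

0.875 km

Rebound u = e ρ_c/ρ_m = 4.259 km × 2.67/3.36 = 3.384 km.
Net surface drop = e − u = 4.259 km − 3.384 km = e (ρ_m − ρ_c)/ρ_m = 0.875 km.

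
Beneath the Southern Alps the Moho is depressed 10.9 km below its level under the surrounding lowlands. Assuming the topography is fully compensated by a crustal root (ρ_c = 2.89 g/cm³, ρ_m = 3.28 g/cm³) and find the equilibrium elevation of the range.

1.47 km

Balancing pressure at the compensation depth: ρ_c h = (ρ_m − ρ_c) r.
h = r (ρ_m − ρ_c) / ρ_c = 10.9 km × (3.28 − 2.89) / 2.89 = 1.47 km.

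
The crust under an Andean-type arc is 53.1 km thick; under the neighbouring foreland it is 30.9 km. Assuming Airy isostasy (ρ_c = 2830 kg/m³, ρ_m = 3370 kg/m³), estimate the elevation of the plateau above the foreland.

3.56 km

Excess crust Δ = 53.1 km − 30.9 km = 22.2 km, split between elevation h and root r with h + r = Δ.
Airy balance ρ_c h = (ρ_m − ρ_c) r gives r = h ρ_c/(ρ_m − ρ_c), so h (1 + ρ_c/(ρ_m − ρ_c)) = Δ, i.e. h = Δ (ρ_m − ρ_c)/ρ_m.
h = 22.2 km × 540/3370 = 3.56 km.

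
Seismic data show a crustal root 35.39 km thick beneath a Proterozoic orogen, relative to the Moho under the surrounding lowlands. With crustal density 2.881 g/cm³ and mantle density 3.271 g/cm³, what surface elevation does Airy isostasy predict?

In Airy isostatic equilibrium: ρ_c h = (ρ_m − ρ_c) r.
h = r (ρ_m − ρ_c) / ρ_c = 35.39 km × (3.271 − 2.881) / 2.881 = 4.79 km.

4.79 km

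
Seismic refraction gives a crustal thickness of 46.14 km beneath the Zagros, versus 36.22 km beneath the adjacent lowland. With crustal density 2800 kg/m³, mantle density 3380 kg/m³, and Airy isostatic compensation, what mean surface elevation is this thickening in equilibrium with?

Excess crust Δ = 46.14 km − 36.22 km = 9.92 km, split between elevation h and root r with h + r = Δ.
Airy balance ρ_c h = (ρ_m − ρ_c) r gives r = h ρ_c/(ρ_m − ρ_c), so h (1 + ρ_c/(ρ_m − ρ_c)) = Δ, i.e. h = Δ (ρ_m − ρ_c)/ρ_m.
h = 9.92 km × 580/3380 = 1.7 km.

1.7 km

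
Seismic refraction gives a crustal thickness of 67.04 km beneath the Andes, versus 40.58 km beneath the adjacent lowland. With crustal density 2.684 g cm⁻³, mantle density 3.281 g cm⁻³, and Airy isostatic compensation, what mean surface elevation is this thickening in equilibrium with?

Excess crust Δ = 67.04 km − 40.58 km = 26.46 km, split between elevation h and root r with h + r = Δ.
Airy balance ρ_c h = (ρ_m − ρ_c) r gives r = h ρ_c/(ρ_m − ρ_c), so h (1 + ρ_c/(ρ_m − ρ_c)) = Δ, i.e. h = Δ (ρ_m − ρ_c)/ρ_m.
h = 26.46 km × 0.597/3.281 = 4.81 km.

4.81 km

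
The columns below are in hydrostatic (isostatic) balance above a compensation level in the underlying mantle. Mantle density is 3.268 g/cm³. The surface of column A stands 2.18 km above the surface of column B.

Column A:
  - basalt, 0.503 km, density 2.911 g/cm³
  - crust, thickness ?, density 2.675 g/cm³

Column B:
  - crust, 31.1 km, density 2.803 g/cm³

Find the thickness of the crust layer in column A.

36.1 km

Take the compensation level at the base of the deeper column (depth z_c below the surface of column A) and equate Σ ρ_i t_i down to z_c; mantle fills any gap and the z_c terms cancel.
Column A: 0.503×2.911 + x×2.675 + (z_c − 0.503 − x)×3.268
Column B: 2.18×0 + 31.1×2.803 + (z_c − 2.18 − 31.1)×3.268
The z_c×3.268 term appears on both sides and cancels. Collect the known terms of each column as K = Σ(ρt)_known − 3.268 × (depth of known layers): K_A = 1.464233 − 3.268×0.503 = −0.179571; K_B = 87.1733 − 3.268×(2.18 + 31.1) = −21.58574.
Balance: K_A − x×(3.268 − 2.675) = K_B, so x = (K_A − K_B)/(3.268 − 2.675) = 21.4062/0.593 = 36.1 km.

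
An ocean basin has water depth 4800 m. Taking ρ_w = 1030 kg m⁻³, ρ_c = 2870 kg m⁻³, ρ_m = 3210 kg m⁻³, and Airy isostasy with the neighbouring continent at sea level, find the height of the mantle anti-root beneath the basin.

26000 m

Isostatic balance requires: replacing crust with seawater at the top is compensated by replacing crust with mantle at the base: d (ρ_c − ρ_w) = a (ρ_m − ρ_c).
a = d (ρ_c − ρ_w)/(ρ_m − ρ_c) = 4800 m × 1840/340 = 26000 m.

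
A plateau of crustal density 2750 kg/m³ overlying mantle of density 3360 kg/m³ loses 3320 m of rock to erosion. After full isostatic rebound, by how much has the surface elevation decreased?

Rebound u = e ρ_c/ρ_m = 3320 m × 2750/3360 = 2717 m.
Net surface drop = e − u = 3320 m − 2717 m = e (ρ_m − ρ_c)/ρ_m = 603 m.

603 m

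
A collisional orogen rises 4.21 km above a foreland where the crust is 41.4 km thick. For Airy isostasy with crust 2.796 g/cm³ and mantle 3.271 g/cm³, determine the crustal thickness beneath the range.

70.4 km

Root depth r = h ρ_c / (ρ_m − ρ_c) = 4.21 km × 2.796 / 0.475 = 24.78 km.
Total thickness = T + h + r = 41.4 km + 4.21 km + 24.78 km = 70.4 km.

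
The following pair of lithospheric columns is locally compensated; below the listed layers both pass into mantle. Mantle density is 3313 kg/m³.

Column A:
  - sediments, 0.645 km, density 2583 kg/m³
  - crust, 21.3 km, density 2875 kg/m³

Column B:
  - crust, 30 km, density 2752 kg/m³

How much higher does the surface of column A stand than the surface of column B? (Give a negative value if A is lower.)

For any compensation level in the mantle, the mantle terms cancel and isostasy reduces to e = (Σt_A − Σt_B) − (Σ(ρt)_A − Σ(ρt)_B) / ρ_m.
Σt_A = 21.945 km; Σt_B = 30 km; Σ(ρt)_A = 62903.535; Σ(ρt)_B = 82560 (in km·kg/m³).
e = (21.945 − 30) − (62903.535 − 82560) / 3313 = −2.12 km.

−2.12 km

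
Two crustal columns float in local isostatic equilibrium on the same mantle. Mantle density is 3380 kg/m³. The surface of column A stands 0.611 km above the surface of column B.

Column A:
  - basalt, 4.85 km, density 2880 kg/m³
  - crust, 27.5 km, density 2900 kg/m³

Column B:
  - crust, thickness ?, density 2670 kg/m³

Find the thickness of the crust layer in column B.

Take the compensation level at the base of the deeper column (depth z_c below the surface of column A) and equate Σ ρ_i t_i down to z_c; mantle fills any gap and the z_c terms cancel.
Column A: 4.85×2880 + 27.5×2900 + (z_c − 32.35)×3380
Column B: 0.611×0 + x×2670 + (z_c − 0.611 − 0 − x)×3380
The z_c×3380 term appears on both sides and cancels. Collect the known terms of each column as K = Σ(ρt)_known − 3380 × (depth of known layers): K_A = 93718 − 3380×32.35 = −15625; K_B = 0 − 3380×(0.611 + 0) = −2065.18.
Balance: K_A = K_B − x×(3380 − 2670), so x = (K_B − K_A)/(3380 − 2670) = 13559.8/710 = 19.1 km.

19.1 km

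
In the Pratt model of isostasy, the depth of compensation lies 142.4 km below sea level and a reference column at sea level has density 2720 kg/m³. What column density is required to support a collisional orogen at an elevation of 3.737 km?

2650 kg/m³

Pratt balance: ρ_ref D = ρ (D + h).
ρ = ρ_ref D/(D + h) = 2720 × 142.4 km/(142.4 km + 3.737 km) = 2650 kg/m³.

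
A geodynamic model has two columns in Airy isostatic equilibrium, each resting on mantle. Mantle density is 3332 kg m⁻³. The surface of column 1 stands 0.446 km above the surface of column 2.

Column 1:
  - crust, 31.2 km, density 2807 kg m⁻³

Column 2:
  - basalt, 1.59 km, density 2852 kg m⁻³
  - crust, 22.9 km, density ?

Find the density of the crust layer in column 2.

Take the compensation level at the base of the deeper column (depth z_c below the surface of column 1) and equate Σ ρ_i t_i down to z_c; mantle fills any gap and the z_c terms cancel.
Column 1: 31.2×2807 + (z_c − 31.2)×3332
Column 2: 0.446×0 + 1.59×2852 + 22.9×ρ + (z_c − 0.446 − 24.49)×3332
The z_c×3332 term appears on both sides and cancels. Collect the known terms of each column as K = Σ(ρt)_known − 3332 × (depth of known layers): K_1 = 87578.4 − 3332×31.2 = −16380; K_2 = 4534.68 − 3332×(0.446 + 24.49) = −78552.072.
Balance: K_1 = K_2 + 22.9×ρ, so ρ = (K_1 − K_2)/22.9 = 62172.1/22.9 = 2710 kg m⁻³.

2710 kg m⁻³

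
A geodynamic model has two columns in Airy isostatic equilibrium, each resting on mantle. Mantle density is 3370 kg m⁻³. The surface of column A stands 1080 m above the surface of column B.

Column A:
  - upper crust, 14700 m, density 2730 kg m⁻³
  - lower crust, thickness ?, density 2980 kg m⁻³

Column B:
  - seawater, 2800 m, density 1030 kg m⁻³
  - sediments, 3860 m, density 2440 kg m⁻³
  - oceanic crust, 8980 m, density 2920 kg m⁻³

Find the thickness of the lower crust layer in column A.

Take the compensation level at the base of the deeper column (depth z_c below the surface of column A) and equate Σ ρ_i t_i down to z_c; mantle fills any gap and the z_c terms cancel.
Column A: 14700×2730 + x×2980 + (z_c − 14700 − x)×3370
Column B: 1080×0 + 2800×1030 + 3860×2440 + 8980×2920 + (z_c − 1080 − 15640)×3370
The z_c×3370 term appears on both sides and cancels. Collect the known terms of each column as K = Σ(ρt)_known − 3370 × (depth of known layers): K_A = 40131000 − 3370×14700 = −9408000; K_B = 38524000 − 3370×(1080 + 15640) = −17822400.
Balance: K_A − x×(3370 − 2980) = K_B, so x = (K_A − K_B)/(3370 − 2980) = 8414400/390 = 21600 m.

21600 m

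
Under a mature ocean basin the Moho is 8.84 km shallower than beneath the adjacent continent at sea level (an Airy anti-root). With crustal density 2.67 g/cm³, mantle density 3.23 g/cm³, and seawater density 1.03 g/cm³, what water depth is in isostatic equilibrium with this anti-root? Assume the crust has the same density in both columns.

3.02 km

Replacing a thickness d of crust by seawater at the top must be balanced by replacing crust with mantle at the base: d (ρ_c − ρ_w) = a (ρ_m − ρ_c).
d = a (ρ_m − ρ_c)/(ρ_c − ρ_w) = 8.84 km × 0.56/1.64 = 3.02 km.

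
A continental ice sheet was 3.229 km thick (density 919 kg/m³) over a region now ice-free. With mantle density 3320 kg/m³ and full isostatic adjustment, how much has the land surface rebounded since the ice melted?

Removing the load lets mantle flow back in; uplift u satisfies ρ_ice t = ρ_m u.
u = t ρ_ice/ρ_m = 3.229 km × 919/3320 = 0.894 km.

0.894 km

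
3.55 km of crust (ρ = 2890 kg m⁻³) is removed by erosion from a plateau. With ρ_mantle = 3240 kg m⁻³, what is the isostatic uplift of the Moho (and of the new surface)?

3.17 km

Unloading: uplift u = e ρ_c/ρ_m = 3.55 km × 2890/3240 = 3.17 km.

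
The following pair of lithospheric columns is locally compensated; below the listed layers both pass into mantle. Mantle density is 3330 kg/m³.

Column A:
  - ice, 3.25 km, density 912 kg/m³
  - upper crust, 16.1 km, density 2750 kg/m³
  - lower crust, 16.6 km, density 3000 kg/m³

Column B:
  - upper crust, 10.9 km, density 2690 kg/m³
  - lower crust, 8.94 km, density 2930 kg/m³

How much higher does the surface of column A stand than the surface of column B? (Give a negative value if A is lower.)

For any compensation level in the mantle, the mantle terms cancel and isostasy reduces to e = (Σt_A − Σt_B) − (Σ(ρt)_A − Σ(ρt)_B) / ρ_m.
Σt_A = 35.95 km; Σt_B = 19.84 km; Σ(ρt)_A = 97039; Σ(ρt)_B = 55515.2 (in km·kg/m³).
e = (35.95 − 19.84) − (97039 − 55515.2) / 3330 = 3.64 km.

3.64 km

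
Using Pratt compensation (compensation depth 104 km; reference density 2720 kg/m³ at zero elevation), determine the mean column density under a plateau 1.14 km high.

2690 kg/m³

Pratt balance: ρ_ref D = ρ (D + h).
ρ = ρ_ref D/(D + h) = 2720 × 104 km/(104 km + 1.14 km) = 2690 kg/m³.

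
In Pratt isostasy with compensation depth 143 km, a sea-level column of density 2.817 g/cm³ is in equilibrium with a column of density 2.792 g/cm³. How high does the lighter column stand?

1.28 km

ρ_ref D = ρ (D + h) → h = D (ρ_ref − ρ)/ρ.
h = 143 km × (2.817 − 2.792)/2.792 = 1.28 km.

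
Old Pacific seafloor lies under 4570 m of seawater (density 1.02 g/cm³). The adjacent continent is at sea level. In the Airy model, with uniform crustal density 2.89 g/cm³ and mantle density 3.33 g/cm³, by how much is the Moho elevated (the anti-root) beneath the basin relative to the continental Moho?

For local isostatic compensation: replacing crust with seawater at the top is compensated by replacing crust with mantle at the base: d (ρ_c − ρ_w) = a (ρ_m − ρ_c).
a = d (ρ_c − ρ_w)/(ρ_m − ρ_c) = 4570 m × 1.87/0.44 = 19400 m.

19400 m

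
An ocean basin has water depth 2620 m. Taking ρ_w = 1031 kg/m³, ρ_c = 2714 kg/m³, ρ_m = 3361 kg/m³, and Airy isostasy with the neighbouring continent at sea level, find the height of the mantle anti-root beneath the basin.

For local isostatic compensation: replacing crust with seawater at the top is compensated by replacing crust with mantle at the base: d (ρ_c − ρ_w) = a (ρ_m − ρ_c).
a = d (ρ_c − ρ_w)/(ρ_m − ρ_c) = 2620 m × 1683/647 = 6820 m.

6820 m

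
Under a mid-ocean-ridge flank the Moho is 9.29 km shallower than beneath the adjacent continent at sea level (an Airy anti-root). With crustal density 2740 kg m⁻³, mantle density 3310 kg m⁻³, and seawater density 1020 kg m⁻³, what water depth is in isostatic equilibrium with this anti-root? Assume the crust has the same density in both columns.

3.08 km

Replacing a thickness d of crust by seawater at the top must be balanced by replacing crust with mantle at the base: d (ρ_c − ρ_w) = a (ρ_m − ρ_c).
d = a (ρ_m − ρ_c)/(ρ_c − ρ_w) = 9.29 km × 570/1720 = 3.08 km.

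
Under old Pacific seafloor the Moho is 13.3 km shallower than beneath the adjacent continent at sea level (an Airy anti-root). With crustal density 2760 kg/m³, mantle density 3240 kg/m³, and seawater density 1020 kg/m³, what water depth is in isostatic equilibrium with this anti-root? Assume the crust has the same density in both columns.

Replacing a thickness d of crust by seawater at the top must be balanced by replacing crust with mantle at the base: d (ρ_c − ρ_w) = a (ρ_m − ρ_c).
d = a (ρ_m − ρ_c)/(ρ_c − ρ_w) = 13.3 km × 480/1740 = 3.67 km.

3.67 km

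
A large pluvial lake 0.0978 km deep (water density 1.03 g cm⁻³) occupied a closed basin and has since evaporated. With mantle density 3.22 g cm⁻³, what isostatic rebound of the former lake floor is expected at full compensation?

0.0313 km

u = d ρ_w/ρ_m = 0.0978 km × 1.03/3.22 = 0.0313 km.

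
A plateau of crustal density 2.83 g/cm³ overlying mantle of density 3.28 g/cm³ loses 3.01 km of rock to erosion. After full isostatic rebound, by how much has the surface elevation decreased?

0.413 km

Rebound u = e ρ_c/ρ_m = 3.01 km × 2.83/3.28 = 2.597 km.
Net surface drop = e − u = 3.01 km − 2.597 km = e (ρ_m − ρ_c)/ρ_m = 0.413 km.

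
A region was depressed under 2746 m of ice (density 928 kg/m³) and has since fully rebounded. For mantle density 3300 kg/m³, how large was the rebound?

772 m

Removing the load lets mantle flow back in; uplift u satisfies ρ_ice t = ρ_m u.
u = t ρ_ice/ρ_m = 2746 m × 928/3300 = 772 m.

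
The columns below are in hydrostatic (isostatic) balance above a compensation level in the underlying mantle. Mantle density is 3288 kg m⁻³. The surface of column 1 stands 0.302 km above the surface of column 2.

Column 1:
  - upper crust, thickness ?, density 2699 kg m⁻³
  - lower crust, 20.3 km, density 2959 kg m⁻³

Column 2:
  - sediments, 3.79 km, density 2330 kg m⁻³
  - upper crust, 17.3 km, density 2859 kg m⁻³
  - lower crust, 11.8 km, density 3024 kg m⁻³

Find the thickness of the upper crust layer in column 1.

Take the compensation level at the base of the deeper column (depth z_c below the surface of column 1) and equate Σ ρ_i t_i down to z_c; mantle fills any gap and the z_c terms cancel.
Column 1: x×2699 + 20.3×2959 + (z_c − 20.3 − x)×3288
Column 2: 0.302×0 + 3.79×2330 + 17.3×2859 + 11.8×3024 + (z_c − 0.302 − 32.89)×3288
The z_c×3288 term appears on both sides and cancels. Collect the known terms of each column as K = Σ(ρt)_known − 3288 × (depth of known layers): K_1 = 60067.7 − 3288×20.3 = −6678.7; K_2 = 93974.6 − 3288×(0.302 + 32.89) = −15160.696.
Balance: K_1 − x×(3288 − 2699) = K_2, so x = (K_1 − K_2)/(3288 − 2699) = 8482/589 = 14.4 km.

14.4 km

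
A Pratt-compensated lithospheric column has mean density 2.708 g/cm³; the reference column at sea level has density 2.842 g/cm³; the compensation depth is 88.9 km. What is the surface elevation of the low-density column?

4.4 km

ρ_ref D = ρ (D + h) → h = D (ρ_ref − ρ)/ρ.
h = 88.9 km × (2.842 − 2.708)/2.708 = 4.4 km.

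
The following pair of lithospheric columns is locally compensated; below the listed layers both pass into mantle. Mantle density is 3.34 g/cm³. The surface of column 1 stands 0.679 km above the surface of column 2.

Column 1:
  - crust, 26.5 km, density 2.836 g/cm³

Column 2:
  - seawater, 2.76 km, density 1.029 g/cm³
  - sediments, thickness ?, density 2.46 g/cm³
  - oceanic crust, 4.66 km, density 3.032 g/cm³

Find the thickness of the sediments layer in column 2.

Take the compensation level at the base of the deeper column (depth z_c below the surface of column 1) and equate Σ ρ_i t_i down to z_c; mantle fills any gap and the z_c terms cancel.
Column 1: 26.5×2.836 + (z_c − 26.5)×3.34
Column 2: 0.679×0 + 2.76×1.029 + x×2.46 + 4.66×3.032 + (z_c − 0.679 − 7.42 − x)×3.34
The z_c×3.34 term appears on both sides and cancels. Collect the known terms of each column as K = Σ(ρt)_known − 3.34 × (depth of known layers): K_1 = 75.154 − 3.34×26.5 = −13.356; K_2 = 16.96916 − 3.34×(0.679 + 7.42) = −10.0815.
Balance: K_1 = K_2 − x×(3.34 − 2.46), so x = (K_2 − K_1)/(3.34 − 2.46) = 3.2745/0.88 = 3.72 km.

3.72 km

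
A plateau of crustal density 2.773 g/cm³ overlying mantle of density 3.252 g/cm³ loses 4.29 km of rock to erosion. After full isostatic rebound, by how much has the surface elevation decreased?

Rebound u = e ρ_c/ρ_m = 4.29 km × 2.773/3.252 = 3.658 km.
Net surface drop = e − u = 4.29 km − 3.658 km = e (ρ_m − ρ_c)/ρ_m = 0.632 km.

0.632 km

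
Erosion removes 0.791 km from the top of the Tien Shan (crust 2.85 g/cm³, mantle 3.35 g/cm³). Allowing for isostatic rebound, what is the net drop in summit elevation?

Rebound u = e ρ_c/ρ_m = 0.791 km × 2.85/3.35 = 0.6729 km.
Net surface drop = e − u = 0.791 km − 0.6729 km = e (ρ_m − ρ_c)/ρ_m = 0.118 km.

0.118 km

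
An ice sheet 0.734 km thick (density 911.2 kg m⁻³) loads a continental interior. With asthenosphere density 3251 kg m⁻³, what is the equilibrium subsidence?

0.206 km

In Airy isostatic equilibrium: the ice load ρ_ice t is balanced by mantle displaced below, ρ_m s.
s = t ρ_ice / ρ_m = 0.734 km × 911.2/3251 = 0.206 km.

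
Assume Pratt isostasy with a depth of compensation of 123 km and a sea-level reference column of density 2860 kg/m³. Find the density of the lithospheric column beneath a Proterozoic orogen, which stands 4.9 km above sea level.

2750 kg/m³

Pratt balance: ρ_ref D = ρ (D + h).
ρ = ρ_ref D/(D + h) = 2860 × 123 km/(123 km + 4.9 km) = 2750 kg/m³.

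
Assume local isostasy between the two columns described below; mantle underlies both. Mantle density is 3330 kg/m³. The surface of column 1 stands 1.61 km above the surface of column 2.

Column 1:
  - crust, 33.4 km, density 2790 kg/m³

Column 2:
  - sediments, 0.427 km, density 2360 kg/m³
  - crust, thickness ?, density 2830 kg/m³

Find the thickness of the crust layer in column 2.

Take the compensation level at the base of the deeper column (depth z_c below the surface of column 1) and equate Σ ρ_i t_i down to z_c; mantle fills any gap and the z_c terms cancel.
Column 1: 33.4×2790 + (z_c − 33.4)×3330
Column 2: 1.61×0 + 0.427×2360 + x×2830 + (z_c − 1.61 − 0.427 − x)×3330
The z_c×3330 term appears on both sides and cancels. Collect the known terms of each column as K = Σ(ρt)_known − 3330 × (depth of known layers): K_1 = 93186 − 3330×33.4 = −18036; K_2 = 1007.72 − 3330×(1.61 + 0.427) = −5775.49.
Balance: K_1 = K_2 − x×(3330 − 2830), so x = (K_2 − K_1)/(3330 − 2830) = 12260.5/500 = 24.5 km.

24.5 km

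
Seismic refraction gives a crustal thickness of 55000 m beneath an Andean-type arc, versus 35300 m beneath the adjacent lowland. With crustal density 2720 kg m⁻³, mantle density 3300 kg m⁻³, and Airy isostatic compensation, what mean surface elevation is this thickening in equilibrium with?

Excess crust Δ = 55000 m − 35300 m = 19700 m, split between elevation h and root r with h + r = Δ.
Airy balance ρ_c h = (ρ_m − ρ_c) r gives r = h ρ_c/(ρ_m − ρ_c), so h (1 + ρ_c/(ρ_m − ρ_c)) = Δ, i.e. h = Δ (ρ_m − ρ_c)/ρ_m.
h = 19700 m × 580/3300 = 3460 m.

3460 m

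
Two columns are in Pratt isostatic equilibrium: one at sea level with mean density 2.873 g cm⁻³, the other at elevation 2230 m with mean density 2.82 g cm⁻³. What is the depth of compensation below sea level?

ρ_ref D = ρ (D + h) → D (ρ_ref − ρ) = ρ h.
D = ρ h/(ρ_ref − ρ) = 2.82 × 2230 m/(2.873 − 2.82) = 119000 m.

119000 m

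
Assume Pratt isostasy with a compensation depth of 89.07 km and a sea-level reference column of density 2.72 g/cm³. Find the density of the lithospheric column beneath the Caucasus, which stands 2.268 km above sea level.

Pratt balance: ρ_ref D = ρ (D + h).
ρ = ρ_ref D/(D + h) = 2.72 × 89.07 km/(89.07 km + 2.268 km) = 2.65 g/cm³.

2.65 g/cm³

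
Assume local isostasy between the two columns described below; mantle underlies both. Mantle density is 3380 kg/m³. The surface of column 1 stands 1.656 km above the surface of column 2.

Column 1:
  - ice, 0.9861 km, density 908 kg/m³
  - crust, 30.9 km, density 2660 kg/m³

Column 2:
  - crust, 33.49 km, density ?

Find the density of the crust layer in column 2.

Take the compensation level at the base of the deeper column (depth z_c below the surface of column 1) and equate Σ ρ_i t_i down to z_c; mantle fills any gap and the z_c terms cancel.
Column 1: 0.9861×908 + 30.9×2660 + (z_c − 31.8861)×3380
Column 2: 1.656×0 + 33.49×ρ + (z_c − 1.656 − 33.49)×3380
The z_c×3380 term appears on both sides and cancels. Collect the known terms of each column as K = Σ(ρt)_known − 3380 × (depth of known layers): K_1 = 83089.3788 − 3380×31.8861 = −24685.6392; K_2 = 0 − 3380×(1.656 + 33.49) = −118793.48.
Balance: K_1 = K_2 + 33.49×ρ, so ρ = (K_1 − K_2)/33.49 = 94107.8/33.49 = 2810 kg/m³.

2810 kg/m³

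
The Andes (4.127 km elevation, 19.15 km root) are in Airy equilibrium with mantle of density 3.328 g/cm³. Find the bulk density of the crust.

ρ_c h = (ρ_m − ρ_c) r → ρ_c (h + r) = ρ_m r → ρ_c = ρ_m r / (h + r).
ρ_c = 3.328 × 19.15 km / (4.127 km + 19.15 km) = 2.74 g/cm³.

2.74 g/cm³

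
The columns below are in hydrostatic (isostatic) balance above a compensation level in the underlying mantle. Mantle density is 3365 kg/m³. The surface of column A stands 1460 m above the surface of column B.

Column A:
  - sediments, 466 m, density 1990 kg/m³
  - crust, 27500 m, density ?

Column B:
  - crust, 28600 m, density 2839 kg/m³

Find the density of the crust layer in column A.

Take the compensation level at the base of the deeper column (depth z_c below the surface of column A) and equate Σ ρ_i t_i down to z_c; mantle fills any gap and the z_c terms cancel.
Column A: 466×1990 + 27500×ρ + (z_c − 27966)×3365
Column B: 1460×0 + 28600×2839 + (z_c − 1460 − 28600)×3365
The z_c×3365 term appears on both sides and cancels. Collect the known terms of each column as K = Σ(ρt)_known − 3365 × (depth of known layers): K_A = 927340 − 3365×27966 = −93178250; K_B = 81195400 − 3365×(1460 + 28600) = −19956500.
Balance: K_A + 27500×ρ = K_B, so ρ = (K_B − K_A)/27500 = 73221800/27500 = 2660 kg/m³.

2660 kg/m³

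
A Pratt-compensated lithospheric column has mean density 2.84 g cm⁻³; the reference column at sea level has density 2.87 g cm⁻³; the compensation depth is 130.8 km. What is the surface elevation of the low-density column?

1.38 km

ρ_ref D = ρ (D + h) → h = D (ρ_ref − ρ)/ρ.
h = 130.8 km × (2.87 − 2.84)/2.84 = 1.38 km.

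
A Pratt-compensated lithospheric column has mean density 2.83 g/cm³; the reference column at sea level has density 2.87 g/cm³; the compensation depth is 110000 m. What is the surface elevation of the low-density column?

ρ_ref D = ρ (D + h) → h = D (ρ_ref − ρ)/ρ.
h = 110000 m × (2.87 − 2.83)/2.83 = 1550 m.

1550 m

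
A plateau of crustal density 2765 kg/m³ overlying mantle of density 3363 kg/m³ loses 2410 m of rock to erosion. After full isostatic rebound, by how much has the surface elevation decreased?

429 m

Rebound u = e ρ_c/ρ_m = 2410 m × 2765/3363 = 1981 m.
Net surface drop = e − u = 2410 m − 1981 m = e (ρ_m − ρ_c)/ρ_m = 429 m.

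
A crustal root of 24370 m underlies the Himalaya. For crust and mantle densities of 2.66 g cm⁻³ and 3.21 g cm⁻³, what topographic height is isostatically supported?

For local isostatic compensation: ρ_c h = (ρ_m − ρ_c) r.
h = r (ρ_m − ρ_c) / ρ_c = 24370 m × (3.21 − 2.66) / 2.66 = 5040 m.

5040 m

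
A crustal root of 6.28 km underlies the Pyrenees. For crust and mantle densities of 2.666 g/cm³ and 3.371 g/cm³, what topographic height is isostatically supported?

For local isostatic compensation: ρ_c h = (ρ_m − ρ_c) r.
h = r (ρ_m − ρ_c) / ρ_c = 6.28 km × (3.371 − 2.666) / 2.666 = 1.66 km.

1.66 km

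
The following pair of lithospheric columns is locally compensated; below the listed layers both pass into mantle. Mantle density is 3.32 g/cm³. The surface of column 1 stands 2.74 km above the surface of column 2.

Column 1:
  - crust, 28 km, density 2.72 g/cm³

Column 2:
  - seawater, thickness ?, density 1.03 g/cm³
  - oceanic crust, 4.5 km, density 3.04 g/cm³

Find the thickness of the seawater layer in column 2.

2.81 km

Take the compensation level at the base of the deeper column (depth z_c below the surface of column 1) and equate Σ ρ_i t_i down to z_c; mantle fills any gap and the z_c terms cancel.
Column 1: 28×2.72 + (z_c − 28)×3.32
Column 2: 2.74×0 + x×1.03 + 4.5×3.04 + (z_c − 2.74 − 4.5 − x)×3.32
The z_c×3.32 term appears on both sides and cancels. Collect the known terms of each column as K = Σ(ρt)_known − 3.32 × (depth of known layers): K_1 = 76.16 − 3.32×28 = −16.8; K_2 = 13.68 − 3.32×(2.74 + 4.5) = −10.3568.
Balance: K_1 = K_2 − x×(3.32 − 1.03), so x = (K_2 − K_1)/(3.32 − 1.03) = 6.4432/2.29 = 2.81 km.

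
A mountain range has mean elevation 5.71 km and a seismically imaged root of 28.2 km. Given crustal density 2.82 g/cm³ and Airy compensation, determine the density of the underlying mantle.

Airy balance: ρ_c h = (ρ_m − ρ_c) r → ρ_m = ρ_c (1 + h/r).
ρ_m = 2.82 × (1 + 5.71 km/28.2 km) = 3.39 g/cm³.

3.39 g/cm³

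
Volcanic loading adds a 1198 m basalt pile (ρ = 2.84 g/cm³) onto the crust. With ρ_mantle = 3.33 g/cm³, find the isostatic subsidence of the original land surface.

1020 m

Subaerial loading: s = t ρ_load / ρ_m.
s = 1198 m × 2.84/3.33 = 1020 m.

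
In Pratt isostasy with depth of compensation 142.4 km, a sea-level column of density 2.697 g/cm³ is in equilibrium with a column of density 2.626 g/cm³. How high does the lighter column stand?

3.85 km

ρ_ref D = ρ (D + h) → h = D (ρ_ref − ρ)/ρ.
h = 142.4 km × (2.697 − 2.626)/2.626 = 3.85 km.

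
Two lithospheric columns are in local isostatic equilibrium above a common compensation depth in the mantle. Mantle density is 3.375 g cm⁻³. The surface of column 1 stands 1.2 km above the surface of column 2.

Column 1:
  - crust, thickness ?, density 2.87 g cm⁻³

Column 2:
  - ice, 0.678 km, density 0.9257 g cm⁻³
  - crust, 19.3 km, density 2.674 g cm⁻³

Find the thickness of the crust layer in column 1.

Take the compensation level at the base of the deeper column (depth z_c below the surface of column 1) and equate Σ ρ_i t_i down to z_c; mantle fills any gap and the z_c terms cancel.
Column 1: x×2.87 + (z_c − 0 − x)×3.375
Column 2: 1.2×0 + 0.678×0.9257 + 19.3×2.674 + (z_c − 1.2 − 19.978)×3.375
The z_c×3.375 term appears on both sides and cancels. Collect the known terms of each column as K = Σ(ρt)_known − 3.375 × (depth of known layers): K_1 = 0 − 3.375×0 = 0; K_2 = 52.2358246 − 3.375×(1.2 + 19.978) = −19.2399254.
Balance: K_1 − x×(3.375 − 2.87) = K_2, so x = (K_1 − K_2)/(3.375 − 2.87) = 19.2399/0.505 = 38.1 km.

38.1 km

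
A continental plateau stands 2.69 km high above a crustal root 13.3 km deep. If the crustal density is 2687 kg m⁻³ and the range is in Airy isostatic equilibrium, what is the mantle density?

3230 kg m⁻³

Airy balance: ρ_c h = (ρ_m − ρ_c) r → ρ_m = ρ_c (1 + h/r).
ρ_m = 2687 × (1 + 2.69 km/13.3 km) = 3230 kg m⁻³.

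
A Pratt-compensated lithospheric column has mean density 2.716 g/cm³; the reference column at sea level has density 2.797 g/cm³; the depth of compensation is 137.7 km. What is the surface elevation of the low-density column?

ρ_ref D = ρ (D + h) → h = D (ρ_ref − ρ)/ρ.
h = 137.7 km × (2.797 − 2.716)/2.716 = 4.11 km.

4.11 km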